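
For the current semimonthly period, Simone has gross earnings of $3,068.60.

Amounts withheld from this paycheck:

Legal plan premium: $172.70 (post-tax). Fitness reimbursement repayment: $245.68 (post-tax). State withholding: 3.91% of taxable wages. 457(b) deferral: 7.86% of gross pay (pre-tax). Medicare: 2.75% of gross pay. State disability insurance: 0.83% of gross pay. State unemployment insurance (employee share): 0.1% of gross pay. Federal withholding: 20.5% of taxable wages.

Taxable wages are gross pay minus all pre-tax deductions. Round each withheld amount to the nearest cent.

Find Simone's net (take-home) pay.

457(b) deferral: $3,068.60 × 0.0786 = $241.19
Taxable wages = $3,068.60 − $241.19 = $2,827.41
State withholding: $2,827.41 × 0.0391 = $110.55
Federal withholding: $2,827.41 × 0.205 = $579.62
State unemployment insurance (employee share): $3,068.60 × 0.001 = $3.07
Medicare: $3,068.60 × 0.0275 = $84.39
State disability insurance: $3,068.60 × 0.0083 = $25.47
Legal plan premium: $172.70
Fitness reimbursement repayment: $245.68
Total deductions = $241.19 + $110.55 + $579.62 + $3.07 + $84.39 + $25.47 + $172.70 + $245.68 = $1,462.67
Net pay = $3,068.60 − $1,462.67 = $1,605.93

$1,605.93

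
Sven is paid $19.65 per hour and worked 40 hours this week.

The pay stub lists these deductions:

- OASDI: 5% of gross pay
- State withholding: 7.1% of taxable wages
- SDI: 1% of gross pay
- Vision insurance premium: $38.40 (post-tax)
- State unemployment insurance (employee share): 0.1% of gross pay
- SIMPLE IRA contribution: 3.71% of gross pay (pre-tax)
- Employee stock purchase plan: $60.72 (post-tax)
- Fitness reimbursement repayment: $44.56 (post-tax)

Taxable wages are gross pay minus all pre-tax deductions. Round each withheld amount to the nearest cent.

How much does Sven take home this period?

$511.47

Gross pay: 40 × $19.65 = $786.00
SIMPLE IRA contribution: $786.00 × 0.0371 = $29.16
Taxable wages = $786.00 − $29.16 = $756.84
State withholding: $756.84 × 0.071 = $53.74
State unemployment insurance (employee share): $786.00 × 0.001 = $0.79
SDI: $786.00 × 0.01 = $7.86
OASDI: $786.00 × 0.05 = $39.30
Employee stock purchase plan: $60.72
Vision insurance premium: $38.40
Fitness reimbursement repayment: $44.56
Total deductions = $29.16 + $53.74 + $0.79 + $7.86 + $39.30 + $60.72 + $38.40 + $44.56 = $274.53
Net pay = $786.00 − $274.53 = $511.47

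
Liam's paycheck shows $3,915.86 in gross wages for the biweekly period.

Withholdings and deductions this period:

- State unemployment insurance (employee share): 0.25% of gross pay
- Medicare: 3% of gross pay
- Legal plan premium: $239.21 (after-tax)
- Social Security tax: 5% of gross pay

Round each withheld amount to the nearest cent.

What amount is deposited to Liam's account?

Social Security tax: $3,915.86 × 0.05 = $195.79
Medicare: $3,915.86 × 0.03 = $117.48
State unemployment insurance (employee share): $3,915.86 × 0.0025 = $9.79
Legal plan premium: $239.21
Total deductions = $195.79 + $117.48 + $9.79 + $239.21 = $562.27
Net pay = $3,915.86 − $562.27 = $3,353.59

$3,353.59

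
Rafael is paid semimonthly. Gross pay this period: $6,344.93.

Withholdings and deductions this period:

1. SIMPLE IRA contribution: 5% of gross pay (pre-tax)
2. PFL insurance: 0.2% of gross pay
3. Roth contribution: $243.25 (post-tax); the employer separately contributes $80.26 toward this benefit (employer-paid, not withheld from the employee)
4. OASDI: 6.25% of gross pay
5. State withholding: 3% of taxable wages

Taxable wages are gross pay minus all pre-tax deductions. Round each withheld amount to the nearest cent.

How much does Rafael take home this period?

$5,194.35

SIMPLE IRA contribution: $6,344.93 × 0.05 = $317.25
Taxable wages = $6,344.93 − $317.25 = $6,027.68
State withholding: $6,027.68 × 0.03 = $180.83
PFL insurance: $6,344.93 × 0.002 = $12.69
OASDI: $6,344.93 × 0.0625 = $396.56
Roth contribution: $243.25
(Employer's $80.26 toward Roth contribution is not withheld from the employee.)
Total deductions = $317.25 + $180.83 + $12.69 + $396.56 + $243.25 = $1,150.58
Net pay = $6,344.93 − $1,150.58 = $5,194.35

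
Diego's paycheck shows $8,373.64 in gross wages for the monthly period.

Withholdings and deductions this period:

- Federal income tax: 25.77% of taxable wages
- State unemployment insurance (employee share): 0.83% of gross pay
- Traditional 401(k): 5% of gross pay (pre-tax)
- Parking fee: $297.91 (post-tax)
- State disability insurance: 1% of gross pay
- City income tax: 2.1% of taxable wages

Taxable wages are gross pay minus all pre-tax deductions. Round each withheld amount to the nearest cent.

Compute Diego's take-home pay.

Traditional 401(k): $8,373.64 × 0.05 = $418.68
Taxable wages = $8,373.64 − $418.68 = $7,954.96
City income tax: $7,954.96 × 0.021 = $167.05
Federal income tax: $7,954.96 × 0.2577 = $2,049.99
State unemployment insurance (employee share): $8,373.64 × 0.0083 = $69.50
State disability insurance: $8,373.64 × 0.01 = $83.74
Parking fee: $297.91
Total deductions = $418.68 + $167.05 + $2,049.99 + $69.50 + $83.74 + $297.91 = $3,086.87
Net pay = $8,373.64 − $3,086.87 = $5,286.77

$5,286.77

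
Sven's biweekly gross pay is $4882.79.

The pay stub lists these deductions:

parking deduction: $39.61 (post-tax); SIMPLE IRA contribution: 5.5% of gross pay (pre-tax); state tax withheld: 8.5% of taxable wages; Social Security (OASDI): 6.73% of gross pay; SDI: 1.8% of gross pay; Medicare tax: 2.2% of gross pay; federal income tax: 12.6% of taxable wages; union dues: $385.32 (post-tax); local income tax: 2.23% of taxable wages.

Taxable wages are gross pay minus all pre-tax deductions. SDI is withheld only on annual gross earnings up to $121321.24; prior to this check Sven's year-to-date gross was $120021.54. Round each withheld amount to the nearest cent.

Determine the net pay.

$2653.39

SIMPLE IRA contribution: $4882.79 × 0.055 = $268.55
Taxable wages = $4882.79 − $268.55 = $4614.24
Federal income tax: $4614.24 × 0.126 = $581.39
State tax withheld: $4614.24 × 0.085 = $392.21
Local income tax: $4614.24 × 0.0223 = $102.90
SDI: only $121321.24 − $120021.54 = $1299.70 of this check is subject → $1299.70 × 0.018 = $23.39
Medicare tax: $4882.79 × 0.022 = $107.42
Social Security (OASDI): $4882.79 × 0.0673 = $328.61
Union dues: $385.32
Parking deduction: $39.61
Total deductions = $268.55 + $581.39 + $392.21 + $102.90 + $23.39 + $107.42 + $328.61 + $385.32 + $39.61 = $2229.40
Net pay = $4882.79 − $2229.40 = $2653.39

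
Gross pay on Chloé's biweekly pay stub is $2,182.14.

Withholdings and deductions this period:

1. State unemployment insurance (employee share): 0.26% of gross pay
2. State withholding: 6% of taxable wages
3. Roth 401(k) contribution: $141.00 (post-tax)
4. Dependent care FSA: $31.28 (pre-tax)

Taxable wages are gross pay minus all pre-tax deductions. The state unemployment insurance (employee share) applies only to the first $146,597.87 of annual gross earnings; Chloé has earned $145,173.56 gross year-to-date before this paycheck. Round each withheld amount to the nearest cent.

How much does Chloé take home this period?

$1,877.11

Dependent care FSA: $31.28
Taxable wages = $2,182.14 − $31.28 = $2,150.86
State withholding: $2,150.86 × 0.06 = $129.05
State unemployment insurance (employee share): only $146,597.87 − $145,173.56 = $1,424.31 of this check is subject → $1,424.31 × 0.0026 = $3.70
Roth 401(k) contribution: $141.00
Total deductions = $31.28 + $129.05 + $3.70 + $141.00 = $305.03
Net pay = $2,182.14 − $305.03 = $1,877.11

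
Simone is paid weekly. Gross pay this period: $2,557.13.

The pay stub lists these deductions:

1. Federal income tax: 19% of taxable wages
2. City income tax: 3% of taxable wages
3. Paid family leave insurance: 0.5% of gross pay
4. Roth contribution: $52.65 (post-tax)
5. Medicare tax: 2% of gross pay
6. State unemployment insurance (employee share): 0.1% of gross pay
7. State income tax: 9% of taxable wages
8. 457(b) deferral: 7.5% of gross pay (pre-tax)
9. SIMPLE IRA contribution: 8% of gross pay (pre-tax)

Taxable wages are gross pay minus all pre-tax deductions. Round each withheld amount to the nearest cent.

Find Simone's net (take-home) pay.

SIMPLE IRA contribution: $2,557.13 × 0.08 = $204.57
457(b) deferral: $2,557.13 × 0.075 = $191.78
Pre-tax total = $204.57 + $191.78 = $396.35
Taxable wages = $2,557.13 − $396.35 = $2,160.78
Federal income tax: $2,160.78 × 0.19 = $410.55
State income tax: $2,160.78 × 0.09 = $194.47
City income tax: $2,160.78 × 0.03 = $64.82
State unemployment insurance (employee share): $2,557.13 × 0.001 = $2.56
Paid family leave insurance: $2,557.13 × 0.005 = $12.79
Medicare tax: $2,557.13 × 0.02 = $51.14
Roth contribution: $52.65
Total deductions = $204.57 + $191.78 + $410.55 + $194.47 + $64.82 + $2.56 + $12.79 + $51.14 + $52.65 = $1,185.33
Net pay = $2,557.13 − $1,185.33 = $1,371.80

$1,371.80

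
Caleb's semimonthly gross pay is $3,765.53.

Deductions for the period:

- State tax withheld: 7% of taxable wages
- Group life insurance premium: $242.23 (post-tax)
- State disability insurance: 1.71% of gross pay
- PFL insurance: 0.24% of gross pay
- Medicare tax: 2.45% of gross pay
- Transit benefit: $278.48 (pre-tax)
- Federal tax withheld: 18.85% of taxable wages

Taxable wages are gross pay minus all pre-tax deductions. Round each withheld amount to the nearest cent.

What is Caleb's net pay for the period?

Transit benefit: $278.48
Taxable wages = $3,765.53 − $278.48 = $3,487.05
Federal tax withheld: $3,487.05 × 0.1885 = $657.31
State tax withheld: $3,487.05 × 0.07 = $244.09
PFL insurance: $3,765.53 × 0.0024 = $9.04
State disability insurance: $3,765.53 × 0.0171 = $64.39
Medicare tax: $3,765.53 × 0.0245 = $92.26
Group life insurance premium: $242.23
Total deductions = $278.48 + $657.31 + $244.09 + $9.04 + $64.39 + $92.26 + $242.23 = $1,587.80
Net pay = $3,765.53 − $1,587.80 = $2,177.73

$2,177.73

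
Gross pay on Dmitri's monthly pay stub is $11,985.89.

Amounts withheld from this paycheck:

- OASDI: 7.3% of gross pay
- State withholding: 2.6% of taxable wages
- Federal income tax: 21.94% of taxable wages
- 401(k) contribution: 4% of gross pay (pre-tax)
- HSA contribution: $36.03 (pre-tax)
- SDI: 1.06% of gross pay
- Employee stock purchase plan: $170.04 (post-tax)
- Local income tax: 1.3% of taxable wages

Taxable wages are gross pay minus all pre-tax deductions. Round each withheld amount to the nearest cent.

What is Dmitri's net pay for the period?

HSA contribution: $36.03
401(k) contribution: $11,985.89 × 0.04 = $479.44
Pre-tax total = $36.03 + $479.44 = $515.47
Taxable wages = $11,985.89 − $515.47 = $11,470.42
Local income tax: $11,470.42 × 0.013 = $149.12
State withholding: $11,470.42 × 0.026 = $298.23
Federal income tax: $11,470.42 × 0.2194 = $2,516.61
SDI: $11,985.89 × 0.0106 = $127.05
OASDI: $11,985.89 × 0.073 = $874.97
Employee stock purchase plan: $170.04
Total deductions = $36.03 + $479.44 + $149.12 + $298.23 + $2,516.61 + $127.05 + $874.97 + $170.04 = $4,651.49
Net pay = $11,985.89 − $4,651.49 = $7,334.40

$7,334.40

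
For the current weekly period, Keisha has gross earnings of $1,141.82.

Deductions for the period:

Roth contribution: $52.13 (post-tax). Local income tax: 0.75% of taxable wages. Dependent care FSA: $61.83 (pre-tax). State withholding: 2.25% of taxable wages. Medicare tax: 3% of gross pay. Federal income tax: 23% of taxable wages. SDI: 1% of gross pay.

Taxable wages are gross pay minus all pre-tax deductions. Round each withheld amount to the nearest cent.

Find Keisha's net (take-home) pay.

Dependent care FSA: $61.83
Taxable wages = $1,141.82 − $61.83 = $1,079.99
State withholding: $1,079.99 × 0.0225 = $24.30
Federal income tax: $1,079.99 × 0.23 = $248.40
Local income tax: $1,079.99 × 0.0075 = $8.10
SDI: $1,141.82 × 0.01 = $11.42
Medicare tax: $1,141.82 × 0.03 = $34.25
Roth contribution: $52.13
Total deductions = $61.83 + $24.30 + $248.40 + $8.10 + $11.42 + $34.25 + $52.13 = $440.43
Net pay = $1,141.82 − $440.43 = $701.39

$701.39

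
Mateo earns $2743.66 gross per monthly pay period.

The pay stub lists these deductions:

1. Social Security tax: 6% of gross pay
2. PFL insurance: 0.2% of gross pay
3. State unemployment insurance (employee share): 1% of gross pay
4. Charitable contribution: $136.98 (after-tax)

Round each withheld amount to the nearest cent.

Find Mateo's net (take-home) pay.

State unemployment insurance (employee share): $2743.66 × 0.01 = $27.44
Social Security tax: $2743.66 × 0.06 = $164.62
PFL insurance: $2743.66 × 0.002 = $5.49
Charitable contribution: $136.98
Total deductions = $27.44 + $164.62 + $5.49 + $136.98 = $334.53
Net pay = $2743.66 − $334.53 = $2409.13

$2409.13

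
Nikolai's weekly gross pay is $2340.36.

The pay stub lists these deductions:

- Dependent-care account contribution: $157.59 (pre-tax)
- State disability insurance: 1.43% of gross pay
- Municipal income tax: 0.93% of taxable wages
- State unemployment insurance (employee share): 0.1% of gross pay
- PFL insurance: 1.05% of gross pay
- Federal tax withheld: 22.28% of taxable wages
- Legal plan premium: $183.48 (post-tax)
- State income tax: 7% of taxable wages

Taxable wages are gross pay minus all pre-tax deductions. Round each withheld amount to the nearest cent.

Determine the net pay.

$1279.50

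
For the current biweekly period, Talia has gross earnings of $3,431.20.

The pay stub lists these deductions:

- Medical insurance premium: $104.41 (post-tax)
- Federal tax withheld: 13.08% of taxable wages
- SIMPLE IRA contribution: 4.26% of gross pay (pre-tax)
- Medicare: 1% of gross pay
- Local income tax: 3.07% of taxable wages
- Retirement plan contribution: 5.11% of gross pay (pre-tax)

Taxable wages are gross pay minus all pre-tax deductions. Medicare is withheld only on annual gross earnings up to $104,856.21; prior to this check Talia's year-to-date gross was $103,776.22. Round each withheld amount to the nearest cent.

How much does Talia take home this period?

$2,492.27

SIMPLE IRA contribution: $3,431.20 × 0.0426 = $146.17
Retirement plan contribution: $3,431.20 × 0.0511 = $175.33
Pre-tax total = $146.17 + $175.33 = $321.50
Taxable wages = $3,431.20 − $321.50 = $3,109.70
Federal tax withheld: $3,109.70 × 0.1308 = $406.75
Local income tax: $3,109.70 × 0.0307 = $95.47
Medicare: only $104,856.21 − $103,776.22 = $1,079.99 of this check is subject → $1,079.99 × 0.01 = $10.80
Medical insurance premium: $104.41
Total deductions = $146.17 + $175.33 + $406.75 + $95.47 + $10.80 + $104.41 = $938.93
Net pay = $3,431.20 − $938.93 = $2,492.27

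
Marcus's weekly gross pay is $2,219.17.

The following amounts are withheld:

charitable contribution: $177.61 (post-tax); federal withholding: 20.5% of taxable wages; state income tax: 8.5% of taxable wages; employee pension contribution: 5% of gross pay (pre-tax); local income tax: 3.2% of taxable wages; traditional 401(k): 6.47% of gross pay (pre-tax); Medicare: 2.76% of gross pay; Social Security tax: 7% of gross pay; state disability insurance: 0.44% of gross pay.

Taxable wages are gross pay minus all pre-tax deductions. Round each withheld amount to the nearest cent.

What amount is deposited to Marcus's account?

$928.06

Traditional 401(k): $2,219.17 × 0.0647 = $143.58
Employee pension contribution: $2,219.17 × 0.05 = $110.96
Pre-tax total = $143.58 + $110.96 = $254.54
Taxable wages = $2,219.17 − $254.54 = $1,964.63
Federal withholding: $1,964.63 × 0.205 = $402.75
Local income tax: $1,964.63 × 0.032 = $62.87
State income tax: $1,964.63 × 0.085 = $166.99
Social Security tax: $2,219.17 × 0.07 = $155.34
State disability insurance: $2,219.17 × 0.0044 = $9.76
Medicare: $2,219.17 × 0.0276 = $61.25
Charitable contribution: $177.61
Total deductions = $143.58 + $110.96 + $402.75 + $62.87 + $166.99 + $155.34 + $9.76 + $61.25 + $177.61 = $1,291.11
Net pay = $2,219.17 − $1,291.11 = $928.06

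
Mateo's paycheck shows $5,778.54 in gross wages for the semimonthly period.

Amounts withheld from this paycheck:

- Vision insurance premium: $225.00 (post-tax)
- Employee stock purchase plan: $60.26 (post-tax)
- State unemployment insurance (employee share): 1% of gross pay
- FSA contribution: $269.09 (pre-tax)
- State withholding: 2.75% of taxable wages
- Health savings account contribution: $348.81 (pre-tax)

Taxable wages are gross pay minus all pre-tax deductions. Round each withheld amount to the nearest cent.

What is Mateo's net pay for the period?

Health savings account contribution: $348.81
FSA contribution: $269.09
Pre-tax total = $348.81 + $269.09 = $617.90
Taxable wages = $5,778.54 − $617.90 = $5,160.64
State withholding: $5,160.64 × 0.0275 = $141.92
State unemployment insurance (employee share): $5,778.54 × 0.01 = $57.79
Vision insurance premium: $225.00
Employee stock purchase plan: $60.26
Total deductions = $348.81 + $269.09 + $141.92 + $57.79 + $225.00 + $60.26 = $1,102.87
Net pay = $5,778.54 − $1,102.87 = $4,675.67

$4,675.67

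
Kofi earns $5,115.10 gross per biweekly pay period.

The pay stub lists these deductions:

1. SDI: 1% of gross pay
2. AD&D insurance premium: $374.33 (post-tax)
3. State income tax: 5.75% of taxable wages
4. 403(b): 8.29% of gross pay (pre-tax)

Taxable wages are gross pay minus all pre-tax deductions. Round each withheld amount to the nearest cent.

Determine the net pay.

$3,995.84

403(b): $5,115.10 × 0.0829 = $424.04
Taxable wages = $5,115.10 − $424.04 = $4,691.06
State income tax: $4,691.06 × 0.0575 = $269.74
SDI: $5,115.10 × 0.01 = $51.15
AD&D insurance premium: $374.33
Total deductions = $424.04 + $269.74 + $51.15 + $374.33 = $1,119.26
Net pay = $5,115.10 − $1,119.26 = $3,995.84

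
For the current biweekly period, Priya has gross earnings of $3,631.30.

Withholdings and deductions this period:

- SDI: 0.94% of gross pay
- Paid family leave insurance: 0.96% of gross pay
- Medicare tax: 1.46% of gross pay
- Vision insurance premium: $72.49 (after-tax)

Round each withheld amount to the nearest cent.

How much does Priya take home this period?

$3,436.80

SDI: $3,631.30 × 0.0094 = $34.13
Medicare tax: $3,631.30 × 0.0146 = $53.02
Paid family leave insurance: $3,631.30 × 0.0096 = $34.86
Vision insurance premium: $72.49
Total deductions = $34.13 + $53.02 + $34.86 + $72.49 = $194.50
Net pay = $3,631.30 − $194.50 = $3,436.80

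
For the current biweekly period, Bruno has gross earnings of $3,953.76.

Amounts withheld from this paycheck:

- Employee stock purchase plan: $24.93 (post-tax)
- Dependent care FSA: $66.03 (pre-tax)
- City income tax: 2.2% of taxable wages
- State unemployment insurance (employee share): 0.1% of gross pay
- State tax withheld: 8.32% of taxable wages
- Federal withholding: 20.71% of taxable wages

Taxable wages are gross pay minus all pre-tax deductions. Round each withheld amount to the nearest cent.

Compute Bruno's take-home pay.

$2,644.71

Dependent care FSA: $66.03
Taxable wages = $3,953.76 − $66.03 = $3,887.73
State tax withheld: $3,887.73 × 0.0832 = $323.46
City income tax: $3,887.73 × 0.022 = $85.53
Federal withholding: $3,887.73 × 0.2071 = $805.15
State unemployment insurance (employee share): $3,953.76 × 0.001 = $3.95
Employee stock purchase plan: $24.93
Total deductions = $66.03 + $323.46 + $85.53 + $805.15 + $3.95 + $24.93 = $1,309.05
Net pay = $3,953.76 − $1,309.05 = $2,644.71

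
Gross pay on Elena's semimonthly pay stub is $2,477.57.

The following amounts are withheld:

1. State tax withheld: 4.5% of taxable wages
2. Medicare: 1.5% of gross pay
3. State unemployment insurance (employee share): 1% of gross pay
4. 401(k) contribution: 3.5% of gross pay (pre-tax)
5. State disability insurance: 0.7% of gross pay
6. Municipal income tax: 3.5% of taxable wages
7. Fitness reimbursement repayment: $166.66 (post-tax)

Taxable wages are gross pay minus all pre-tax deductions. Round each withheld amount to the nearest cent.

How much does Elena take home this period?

$1,953.65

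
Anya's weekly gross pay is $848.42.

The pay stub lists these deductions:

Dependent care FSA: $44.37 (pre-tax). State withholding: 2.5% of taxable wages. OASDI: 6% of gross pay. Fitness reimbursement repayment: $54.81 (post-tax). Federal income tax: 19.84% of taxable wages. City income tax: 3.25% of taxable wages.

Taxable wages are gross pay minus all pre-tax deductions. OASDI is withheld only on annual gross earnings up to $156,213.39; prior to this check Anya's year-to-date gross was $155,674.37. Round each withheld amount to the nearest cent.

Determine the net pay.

$511.15

Dependent care FSA: $44.37
Taxable wages = $848.42 − $44.37 = $804.05
State withholding: $804.05 × 0.025 = $20.10
City income tax: $804.05 × 0.0325 = $26.13
Federal income tax: $804.05 × 0.1984 = $159.52
OASDI: only $156,213.39 − $155,674.37 = $539.02 of this check is subject → $539.02 × 0.06 = $32.34
Fitness reimbursement repayment: $54.81
Total deductions = $44.37 + $20.10 + $26.13 + $159.52 + $32.34 + $54.81 = $337.27
Net pay = $848.42 − $337.27 = $511.15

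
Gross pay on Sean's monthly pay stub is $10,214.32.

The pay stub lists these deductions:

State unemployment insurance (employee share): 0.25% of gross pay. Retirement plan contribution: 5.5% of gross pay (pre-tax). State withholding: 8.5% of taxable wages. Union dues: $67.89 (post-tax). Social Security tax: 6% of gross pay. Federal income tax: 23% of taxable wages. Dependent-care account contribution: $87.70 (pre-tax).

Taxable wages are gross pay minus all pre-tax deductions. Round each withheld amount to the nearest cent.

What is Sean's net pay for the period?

Retirement plan contribution: $10,214.32 × 0.055 = $561.79
Dependent-care account contribution: $87.70
Pre-tax total = $561.79 + $87.70 = $649.49
Taxable wages = $10,214.32 − $649.49 = $9,564.83
Federal income tax: $9,564.83 × 0.23 = $2,199.91
State withholding: $9,564.83 × 0.085 = $813.01
Social Security tax: $10,214.32 × 0.06 = $612.86
State unemployment insurance (employee share): $10,214.32 × 0.0025 = $25.54
Union dues: $67.89
Total deductions = $561.79 + $87.70 + $2,199.91 + $813.01 + $612.86 + $25.54 + $67.89 = $4,368.70
Net pay = $10,214.32 − $4,368.70 = $5,845.62

$5,845.62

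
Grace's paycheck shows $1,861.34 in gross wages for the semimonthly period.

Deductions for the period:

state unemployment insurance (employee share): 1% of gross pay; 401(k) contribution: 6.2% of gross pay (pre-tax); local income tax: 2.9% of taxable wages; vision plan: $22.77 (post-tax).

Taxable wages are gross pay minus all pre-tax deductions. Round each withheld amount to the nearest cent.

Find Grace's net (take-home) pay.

401(k) contribution: $1,861.34 × 0.062 = $115.40
Taxable wages = $1,861.34 − $115.40 = $1,745.94
Local income tax: $1,745.94 × 0.029 = $50.63
State unemployment insurance (employee share): $1,861.34 × 0.01 = $18.61
Vision plan: $22.77
Total deductions = $115.40 + $50.63 + $18.61 + $22.77 = $207.41
Net pay = $1,861.34 − $207.41 = $1,653.93

$1,653.93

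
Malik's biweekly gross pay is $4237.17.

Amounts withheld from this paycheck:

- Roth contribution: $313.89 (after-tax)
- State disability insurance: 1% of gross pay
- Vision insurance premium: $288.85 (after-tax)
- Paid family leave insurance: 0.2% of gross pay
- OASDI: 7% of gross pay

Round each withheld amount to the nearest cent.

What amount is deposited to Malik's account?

Paid family leave insurance: $4237.17 × 0.002 = $8.47
State disability insurance: $4237.17 × 0.01 = $42.37
OASDI: $4237.17 × 0.07 = $296.60
Roth contribution: $313.89
Vision insurance premium: $288.85
Total deductions = $8.47 + $42.37 + $296.60 + $313.89 + $288.85 = $950.18
Net pay = $4237.17 − $950.18 = $3286.99

$3286.99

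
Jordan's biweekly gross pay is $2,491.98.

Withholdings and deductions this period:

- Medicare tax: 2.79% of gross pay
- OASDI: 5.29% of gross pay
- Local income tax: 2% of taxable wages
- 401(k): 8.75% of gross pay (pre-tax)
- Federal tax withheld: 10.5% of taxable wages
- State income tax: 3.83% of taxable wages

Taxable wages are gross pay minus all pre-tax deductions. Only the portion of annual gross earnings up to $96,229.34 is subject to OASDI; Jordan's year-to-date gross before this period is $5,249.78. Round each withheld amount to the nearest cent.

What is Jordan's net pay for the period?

$1,701.24

401(k): $2,491.98 × 0.0875 = $218.05
Taxable wages = $2,491.98 − $218.05 = $2,273.93
State income tax: $2,273.93 × 0.0383 = $87.09
Local income tax: $2,273.93 × 0.02 = $45.48
Federal tax withheld: $2,273.93 × 0.105 = $238.76
Medicare tax: $2,491.98 × 0.0279 = $69.53
OASDI: cap not yet reached, full $2,491.98 is subject → $2,491.98 × 0.0529 = $131.83
Total deductions = $218.05 + $87.09 + $45.48 + $238.76 + $69.53 + $131.83 = $790.74
Net pay = $2,491.98 − $790.74 = $1,701.24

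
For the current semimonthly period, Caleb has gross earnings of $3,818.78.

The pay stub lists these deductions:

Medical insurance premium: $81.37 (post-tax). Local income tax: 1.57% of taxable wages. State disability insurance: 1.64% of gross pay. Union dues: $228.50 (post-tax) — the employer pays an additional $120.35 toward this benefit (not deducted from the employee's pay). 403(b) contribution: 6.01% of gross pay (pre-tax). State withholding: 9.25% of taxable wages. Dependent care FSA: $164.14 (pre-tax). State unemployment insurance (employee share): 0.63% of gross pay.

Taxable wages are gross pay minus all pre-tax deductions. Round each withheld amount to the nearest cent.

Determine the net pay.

$2,657.98

403(b) contribution: $3,818.78 × 0.0601 = $229.51
Dependent care FSA: $164.14
Pre-tax total = $229.51 + $164.14 = $393.65
Taxable wages = $3,818.78 − $393.65 = $3,425.13
State withholding: $3,425.13 × 0.0925 = $316.82
Local income tax: $3,425.13 × 0.0157 = $53.77
State disability insurance: $3,818.78 × 0.0164 = $62.63
State unemployment insurance (employee share): $3,818.78 × 0.0063 = $24.06
Medical insurance premium: $81.37
Union dues: $228.50
(Employer's $120.35 toward union dues is not withheld from the employee.)
Total deductions = $229.51 + $164.14 + $316.82 + $53.77 + $62.63 + $24.06 + $81.37 + $228.50 = $1,160.80
Net pay = $3,818.78 − $1,160.80 = $2,657.98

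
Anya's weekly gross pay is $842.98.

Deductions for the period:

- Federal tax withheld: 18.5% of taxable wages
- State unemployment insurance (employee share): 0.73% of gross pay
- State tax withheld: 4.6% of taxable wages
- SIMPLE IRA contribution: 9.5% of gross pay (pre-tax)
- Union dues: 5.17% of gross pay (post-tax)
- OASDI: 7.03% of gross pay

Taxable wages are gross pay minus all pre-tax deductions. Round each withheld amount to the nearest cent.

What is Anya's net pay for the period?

$477.68

SIMPLE IRA contribution: $842.98 × 0.095 = $80.08
Taxable wages = $842.98 − $80.08 = $762.90
Federal tax withheld: $762.90 × 0.185 = $141.14
State tax withheld: $762.90 × 0.046 = $35.09
State unemployment insurance (employee share): $842.98 × 0.0073 = $6.15
OASDI: $842.98 × 0.0703 = $59.26
Union dues: $842.98 × 0.0517 = $43.58
Total deductions = $80.08 + $141.14 + $35.09 + $6.15 + $59.26 + $43.58 = $365.30
Net pay = $842.98 − $365.30 = $477.68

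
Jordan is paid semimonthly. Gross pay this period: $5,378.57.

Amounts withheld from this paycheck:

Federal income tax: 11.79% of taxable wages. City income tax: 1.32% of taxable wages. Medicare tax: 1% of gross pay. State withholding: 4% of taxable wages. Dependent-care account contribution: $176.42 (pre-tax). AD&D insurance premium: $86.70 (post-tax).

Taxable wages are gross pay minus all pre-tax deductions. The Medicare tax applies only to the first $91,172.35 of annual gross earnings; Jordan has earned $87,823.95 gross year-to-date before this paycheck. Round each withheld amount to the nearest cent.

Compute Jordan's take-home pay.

$4,191.88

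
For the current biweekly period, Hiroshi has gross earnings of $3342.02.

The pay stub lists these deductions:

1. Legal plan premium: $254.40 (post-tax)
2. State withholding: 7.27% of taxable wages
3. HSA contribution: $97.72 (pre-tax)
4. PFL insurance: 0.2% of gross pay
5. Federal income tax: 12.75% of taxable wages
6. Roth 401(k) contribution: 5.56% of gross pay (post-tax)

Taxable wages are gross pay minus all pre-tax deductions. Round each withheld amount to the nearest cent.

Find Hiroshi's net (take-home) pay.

HSA contribution: $97.72
Taxable wages = $3342.02 − $97.72 = $3244.30
Federal income tax: $3244.30 × 0.1275 = $413.65
State withholding: $3244.30 × 0.0727 = $235.86
PFL insurance: $3342.02 × 0.002 = $6.68
Legal plan premium: $254.40
Roth 401(k) contribution: $3342.02 × 0.0556 = $185.82
Total deductions = $97.72 + $413.65 + $235.86 + $6.68 + $254.40 + $185.82 = $1194.13
Net pay = $3342.02 − $1194.13 = $2147.89

$2147.89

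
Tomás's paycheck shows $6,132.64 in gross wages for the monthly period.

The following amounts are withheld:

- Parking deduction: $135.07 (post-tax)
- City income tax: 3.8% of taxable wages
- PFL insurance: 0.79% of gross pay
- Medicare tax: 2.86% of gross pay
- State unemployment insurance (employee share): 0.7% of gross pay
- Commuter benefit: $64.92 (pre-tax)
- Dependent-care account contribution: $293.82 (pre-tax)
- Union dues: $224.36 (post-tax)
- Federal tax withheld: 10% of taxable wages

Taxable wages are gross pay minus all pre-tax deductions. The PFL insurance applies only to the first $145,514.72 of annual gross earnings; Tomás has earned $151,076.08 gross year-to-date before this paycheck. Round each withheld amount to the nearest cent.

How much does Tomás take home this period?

$4,399.35

Dependent-care account contribution: $293.82
Commuter benefit: $64.92
Pre-tax total = $293.82 + $64.92 = $358.74
Taxable wages = $6,132.64 − $358.74 = $5,773.90
City income tax: $5,773.90 × 0.038 = $219.41
Federal tax withheld: $5,773.90 × 0.1 = $577.39
State unemployment insurance (employee share): $6,132.64 × 0.007 = $42.93
Medicare tax: $6,132.64 × 0.0286 = $175.39
PFL insurance: annual cap $145,514.72 already reached (YTD $151,076.08), so $0.00
Parking deduction: $135.07
Union dues: $224.36
Total deductions = $293.82 + $64.92 + $219.41 + $577.39 + $42.93 + $175.39 + $0.00 + $135.07 + $224.36 = $1,733.29
Net pay = $6,132.64 − $1,733.29 = $4,399.35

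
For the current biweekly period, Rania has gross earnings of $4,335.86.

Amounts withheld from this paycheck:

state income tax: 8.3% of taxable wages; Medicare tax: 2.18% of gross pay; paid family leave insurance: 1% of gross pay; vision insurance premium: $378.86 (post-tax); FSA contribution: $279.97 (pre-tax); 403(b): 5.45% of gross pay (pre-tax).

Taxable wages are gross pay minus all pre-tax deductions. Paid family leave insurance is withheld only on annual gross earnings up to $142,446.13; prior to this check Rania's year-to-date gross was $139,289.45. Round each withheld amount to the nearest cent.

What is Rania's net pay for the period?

FSA contribution: $279.97
403(b): $4,335.86 × 0.0545 = $236.30
Pre-tax total = $279.97 + $236.30 = $516.27
Taxable wages = $4,335.86 − $516.27 = $3,819.59
State income tax: $3,819.59 × 0.083 = $317.03
Medicare tax: $4,335.86 × 0.0218 = $94.52
Paid family leave insurance: only $142,446.13 − $139,289.45 = $3,156.68 of this check is subject → $3,156.68 × 0.01 = $31.57
Vision insurance premium: $378.86
Total deductions = $279.97 + $236.30 + $317.03 + $94.52 + $31.57 + $378.86 = $1,338.25
Net pay = $4,335.86 − $1,338.25 = $2,997.61

$2,997.61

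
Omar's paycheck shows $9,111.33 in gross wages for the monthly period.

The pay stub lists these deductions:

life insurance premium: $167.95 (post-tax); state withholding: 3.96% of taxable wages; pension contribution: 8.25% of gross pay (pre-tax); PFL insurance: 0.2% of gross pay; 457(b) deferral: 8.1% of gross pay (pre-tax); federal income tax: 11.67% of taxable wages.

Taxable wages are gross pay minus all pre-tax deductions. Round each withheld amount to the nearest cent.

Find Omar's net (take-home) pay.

$6,244.20

Pension contribution: $9,111.33 × 0.0825 = $751.68
457(b) deferral: $9,111.33 × 0.081 = $738.02
Pre-tax total = $751.68 + $738.02 = $1,489.70
Taxable wages = $9,111.33 − $1,489.70 = $7,621.63
State withholding: $7,621.63 × 0.0396 = $301.82
Federal income tax: $7,621.63 × 0.1167 = $889.44
PFL insurance: $9,111.33 × 0.002 = $18.22
Life insurance premium: $167.95
Total deductions = $751.68 + $738.02 + $301.82 + $889.44 + $18.22 + $167.95 = $2,867.13
Net pay = $9,111.33 − $2,867.13 = $6,244.20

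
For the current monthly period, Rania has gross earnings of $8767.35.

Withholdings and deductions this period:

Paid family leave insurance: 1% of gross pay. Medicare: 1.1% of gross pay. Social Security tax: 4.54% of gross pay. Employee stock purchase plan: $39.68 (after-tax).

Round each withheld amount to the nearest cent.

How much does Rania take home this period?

$8145.52

Social Security tax: $8767.35 × 0.0454 = $398.04
Medicare: $8767.35 × 0.011 = $96.44
Paid family leave insurance: $8767.35 × 0.01 = $87.67
Employee stock purchase plan: $39.68
Total deductions = $398.04 + $96.44 + $87.67 + $39.68 = $621.83
Net pay = $8767.35 − $621.83 = $8145.52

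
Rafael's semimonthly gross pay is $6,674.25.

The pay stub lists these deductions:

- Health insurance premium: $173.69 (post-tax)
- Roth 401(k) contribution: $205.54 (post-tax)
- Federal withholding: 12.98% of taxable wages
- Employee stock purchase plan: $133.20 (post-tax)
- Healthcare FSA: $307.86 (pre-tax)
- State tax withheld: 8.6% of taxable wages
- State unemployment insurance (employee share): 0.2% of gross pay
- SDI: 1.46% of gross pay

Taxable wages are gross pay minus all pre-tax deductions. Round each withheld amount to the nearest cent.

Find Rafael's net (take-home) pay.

$4,369.30

Healthcare FSA: $307.86
Taxable wages = $6,674.25 − $307.86 = $6,366.39
Federal withholding: $6,366.39 × 0.1298 = $826.36
State tax withheld: $6,366.39 × 0.086 = $547.51
SDI: $6,674.25 × 0.0146 = $97.44
State unemployment insurance (employee share): $6,674.25 × 0.002 = $13.35
Health insurance premium: $173.69
Roth 401(k) contribution: $205.54
Employee stock purchase plan: $133.20
Total deductions = $307.86 + $826.36 + $547.51 + $97.44 + $13.35 + $173.69 + $205.54 + $133.20 = $2,304.95
Net pay = $6,674.25 − $2,304.95 = $4,369.30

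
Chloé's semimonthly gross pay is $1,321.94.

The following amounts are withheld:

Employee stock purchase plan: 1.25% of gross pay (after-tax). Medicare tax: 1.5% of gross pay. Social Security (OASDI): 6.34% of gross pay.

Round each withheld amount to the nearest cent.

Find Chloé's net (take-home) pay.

$1,201.78

Medicare tax: $1,321.94 × 0.015 = $19.83
Social Security (OASDI): $1,321.94 × 0.0634 = $83.81
Employee stock purchase plan: $1,321.94 × 0.0125 = $16.52
Total deductions = $19.83 + $83.81 + $16.52 = $120.16
Net pay = $1,321.94 − $120.16 = $1,201.78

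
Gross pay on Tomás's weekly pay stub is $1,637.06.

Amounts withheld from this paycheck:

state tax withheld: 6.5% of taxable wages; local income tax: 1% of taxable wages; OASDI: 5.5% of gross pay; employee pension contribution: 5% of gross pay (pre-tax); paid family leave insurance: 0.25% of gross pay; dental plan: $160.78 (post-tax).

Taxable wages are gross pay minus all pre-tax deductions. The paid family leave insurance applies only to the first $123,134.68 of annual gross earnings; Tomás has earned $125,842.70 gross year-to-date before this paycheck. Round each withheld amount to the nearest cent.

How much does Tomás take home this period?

$1,187.75

Employee pension contribution: $1,637.06 × 0.05 = $81.85
Taxable wages = $1,637.06 − $81.85 = $1,555.21
Local income tax: $1,555.21 × 0.01 = $15.55
State tax withheld: $1,555.21 × 0.065 = $101.09
OASDI: $1,637.06 × 0.055 = $90.04
Paid family leave insurance: annual cap $123,134.68 already reached (YTD $125,842.70), so $0.00
Dental plan: $160.78
Total deductions = $81.85 + $15.55 + $101.09 + $90.04 + $0.00 + $160.78 = $449.31
Net pay = $1,637.06 − $449.31 = $1,187.75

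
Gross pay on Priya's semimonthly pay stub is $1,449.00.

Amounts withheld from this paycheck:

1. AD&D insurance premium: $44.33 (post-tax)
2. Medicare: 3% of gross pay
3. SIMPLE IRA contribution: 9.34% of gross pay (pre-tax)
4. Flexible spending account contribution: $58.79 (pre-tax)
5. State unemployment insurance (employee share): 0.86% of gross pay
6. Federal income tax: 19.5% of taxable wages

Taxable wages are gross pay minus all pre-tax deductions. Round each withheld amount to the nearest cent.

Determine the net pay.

SIMPLE IRA contribution: $1,449.00 × 0.0934 = $135.34
Flexible spending account contribution: $58.79
Pre-tax total = $135.34 + $58.79 = $194.13
Taxable wages = $1,449.00 − $194.13 = $1,254.87
Federal income tax: $1,254.87 × 0.195 = $244.70
State unemployment insurance (employee share): $1,449.00 × 0.0086 = $12.46
Medicare: $1,449.00 × 0.03 = $43.47
AD&D insurance premium: $44.33
Total deductions = $135.34 + $58.79 + $244.70 + $12.46 + $43.47 + $44.33 = $539.09
Net pay = $1,449.00 − $539.09 = $909.91

$909.91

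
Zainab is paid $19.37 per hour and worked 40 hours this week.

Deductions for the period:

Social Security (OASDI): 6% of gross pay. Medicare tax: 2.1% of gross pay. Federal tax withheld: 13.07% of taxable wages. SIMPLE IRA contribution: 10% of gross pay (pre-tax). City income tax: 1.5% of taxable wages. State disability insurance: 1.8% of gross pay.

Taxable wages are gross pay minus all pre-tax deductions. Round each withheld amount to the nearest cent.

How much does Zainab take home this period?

$519.01

Gross pay: 40 × $19.37 = $774.80
SIMPLE IRA contribution: $774.80 × 0.1 = $77.48
Taxable wages = $774.80 − $77.48 = $697.32
Federal tax withheld: $697.32 × 0.1307 = $91.14
City income tax: $697.32 × 0.015 = $10.46
Social Security (OASDI): $774.80 × 0.06 = $46.49
Medicare tax: $774.80 × 0.021 = $16.27
State disability insurance: $774.80 × 0.018 = $13.95
Total deductions = $77.48 + $91.14 + $10.46 + $46.49 + $16.27 + $13.95 = $255.79
Net pay = $774.80 − $255.79 = $519.01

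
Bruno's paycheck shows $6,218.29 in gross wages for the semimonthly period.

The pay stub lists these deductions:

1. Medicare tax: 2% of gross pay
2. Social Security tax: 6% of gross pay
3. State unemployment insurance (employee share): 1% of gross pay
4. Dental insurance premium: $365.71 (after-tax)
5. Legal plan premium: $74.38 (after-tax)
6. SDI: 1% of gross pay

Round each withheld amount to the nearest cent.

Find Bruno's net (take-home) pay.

State unemployment insurance (employee share): $6,218.29 × 0.01 = $62.18
Social Security tax: $6,218.29 × 0.06 = $373.10
SDI: $6,218.29 × 0.01 = $62.18
Medicare tax: $6,218.29 × 0.02 = $124.37
Dental insurance premium: $365.71
Legal plan premium: $74.38
Total deductions = $62.18 + $373.10 + $62.18 + $124.37 + $365.71 + $74.38 = $1,061.92
Net pay = $6,218.29 − $1,061.92 = $5,156.37

$5,156.37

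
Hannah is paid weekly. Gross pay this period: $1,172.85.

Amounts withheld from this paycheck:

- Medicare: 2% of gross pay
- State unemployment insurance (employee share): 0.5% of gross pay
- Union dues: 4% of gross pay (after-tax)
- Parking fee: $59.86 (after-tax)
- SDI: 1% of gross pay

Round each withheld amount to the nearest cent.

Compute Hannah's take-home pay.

$1,025.03

Medicare: $1,172.85 × 0.02 = $23.46
State unemployment insurance (employee share): $1,172.85 × 0.005 = $5.86
SDI: $1,172.85 × 0.01 = $11.73
Union dues: $1,172.85 × 0.04 = $46.91
Parking fee: $59.86
Total deductions = $23.46 + $5.86 + $11.73 + $46.91 + $59.86 = $147.82
Net pay = $1,172.85 − $147.82 = $1,025.03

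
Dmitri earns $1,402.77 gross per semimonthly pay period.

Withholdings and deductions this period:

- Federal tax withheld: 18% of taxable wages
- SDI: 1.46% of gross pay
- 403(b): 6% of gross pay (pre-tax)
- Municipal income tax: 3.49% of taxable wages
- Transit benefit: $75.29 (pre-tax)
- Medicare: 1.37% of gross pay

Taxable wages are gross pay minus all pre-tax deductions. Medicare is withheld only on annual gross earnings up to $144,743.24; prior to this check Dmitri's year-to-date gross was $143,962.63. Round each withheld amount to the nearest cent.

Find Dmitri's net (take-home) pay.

$944.95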